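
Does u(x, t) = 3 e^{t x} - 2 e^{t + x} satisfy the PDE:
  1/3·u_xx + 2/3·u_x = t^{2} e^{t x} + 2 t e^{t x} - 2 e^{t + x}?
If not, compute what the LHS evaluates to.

Evaluate each term of the left-hand side for u = 3 e^{t x} - 2 e^{t + x}.
Derivatives:
  u_xx = 3 t^{2} e^{t x} - 2 e^{t} e^{x}
  u_x = 3 t e^{t x} - 2 e^{t} e^{x}
Terms:
  1/3·u_xx = t^{2} e^{t x} - \frac{2 e^{t + x}}{3}
  2/3·u_x = 2 t e^{t x} - \frac{4 e^{t + x}}{3}
Sum: LHS = t^{2} e^{t x} + 2 t e^{t x} - 2 e^{t + x}
This is exactly the given right-hand side, so u is a solution.

Answer: Yes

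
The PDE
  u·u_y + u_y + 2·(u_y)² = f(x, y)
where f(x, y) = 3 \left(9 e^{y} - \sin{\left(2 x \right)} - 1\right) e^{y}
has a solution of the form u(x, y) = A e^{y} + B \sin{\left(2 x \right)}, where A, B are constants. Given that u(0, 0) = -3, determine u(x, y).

Substitute the ansatz u = A e^{y} + B \sin{\left(2 x \right)} into the left-hand side.
Derivatives of the ansatz:
  u_y = A e^{y}
Term by term:
  u·u_y = A^{2} e^{2 y} + A B e^{y} \sin{\left(2 x \right)}
  u_y = A e^{y}
  2·(u_y)² = 2 A^{2} e^{2 y}
So the left-hand side equals
  3 A^{2} e^{2 y} + A B e^{y} \sin{\left(2 x \right)} + A e^{y}
This must equal f(x, y) identically; expanded, f = 27 e^{2 y} - 3 e^{y} \sin{\left(2 x \right)} - 3 e^{y}.
Matching coefficients of the independent functions:
  [e^{y} \sin{\left(2 x \right)}]:  A B = -3
  [e^{y}]:  A = -3
  [e^{2 y}]:  3 A^{2} = 27
Solving: A = -3, B = 1.
Check against the point condition:
  u(0, 0) = -3  ⟹  A = -3  ✓
Hence u(x, y) = - 3 e^{y} + \sin{\left(2 x \right)}.

Answer: u(x, y) = - 3 e^{y} + \sin{\left(2 x \right)}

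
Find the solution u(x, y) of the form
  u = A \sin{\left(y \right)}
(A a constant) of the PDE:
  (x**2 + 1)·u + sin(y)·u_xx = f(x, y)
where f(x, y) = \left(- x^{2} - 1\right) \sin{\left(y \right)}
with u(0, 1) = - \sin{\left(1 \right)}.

Substitute the ansatz u = A \sin{\left(y \right)} into the left-hand side.
Derivatives of the ansatz:
  u_xx = 0
Term by term:
  (x**2 + 1)·u = A x^{2} \sin{\left(y \right)} + A \sin{\left(y \right)}
  sin(y)·u_xx = 0
So the left-hand side equals
  A x^{2} \sin{\left(y \right)} + A \sin{\left(y \right)}
This must equal f(x, y) identically; expanded, f = - x^{2} \sin{\left(y \right)} - \sin{\left(y \right)}.
Matching coefficients of the independent functions:
  [x^{2} \sin{\left(y \right)}, \sin{\left(y \right)}]:  A = -1
Solving: A = -1.
Check against the point condition:
  u(0, 1) = - \sin{\left(1 \right)}  ⟹  A \sin{\left(1 \right)} = - \sin{\left(1 \right)}  ✓
Hence u(x, y) = - \sin{\left(y \right)}.

Answer: u(x, y) = - \sin{\left(y \right)}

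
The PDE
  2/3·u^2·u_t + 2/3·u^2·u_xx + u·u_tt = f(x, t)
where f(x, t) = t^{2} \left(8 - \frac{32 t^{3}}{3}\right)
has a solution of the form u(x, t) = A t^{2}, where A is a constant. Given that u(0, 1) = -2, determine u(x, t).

Substitute the ansatz u = A t^{2} into the left-hand side.
Derivatives of the ansatz:
  u_t = 2 A t
  u_xx = 0
  u_tt = 2 A
Term by term:
  2/3·u^2·u_t = \frac{4 A^{3} t^{5}}{3}
  2/3·u^2·u_xx = 0
  u·u_tt = 2 A^{2} t^{2}
So the left-hand side equals
  \frac{4 A^{3} t^{5}}{3} + 2 A^{2} t^{2}
This must equal f(x, t) identically; expanded, f = - \frac{32 t^{5}}{3} + 8 t^{2}.
Matching coefficients of the independent functions:
  [t^{2}]:  2 A^{2} = 8
  [t^{5}]:  \frac{4 A^{3}}{3} = - \frac{32}{3}
Solving: A = -2.
Check against the point condition:
  u(0, 1) = -2  ⟹  A = -2  ✓
Hence u(x, t) = - 2 t^{2}.

Answer: u(x, t) = - 2 t^{2}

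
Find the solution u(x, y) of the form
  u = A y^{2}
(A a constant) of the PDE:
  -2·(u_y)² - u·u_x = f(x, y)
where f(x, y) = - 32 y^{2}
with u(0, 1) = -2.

Substitute the ansatz u = A y^{2} into the left-hand side.
Derivatives of the ansatz:
  u_y = 2 A y
  u_x = 0
Term by term:
  -2·(u_y)² = - 8 A^{2} y^{2}
  -u·u_x = 0
So the left-hand side equals
  - 8 A^{2} y^{2}
This must equal f(x, y) = - 32 y^{2} identically.
Matching coefficients of the independent functions:
  [y^{2}]:  - 8 A^{2} = -32
These equations allow (A) = (-2) or (2).
Impose the point condition(s):
  u(0, 1) = -2  ⟹  A = -2
Only A = -2 satisfies everything.
Hence u(x, y) = - 2 y^{2}.

Answer: u(x, y) = - 2 y^{2}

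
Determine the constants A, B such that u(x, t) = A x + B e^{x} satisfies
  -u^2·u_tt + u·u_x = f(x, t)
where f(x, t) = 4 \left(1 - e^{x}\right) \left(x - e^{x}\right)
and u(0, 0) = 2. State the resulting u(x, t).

Substitute the ansatz u = A x + B e^{x} into the left-hand side.
Derivatives of the ansatz:
  u_tt = 0
  u_x = A + B e^{x}
Term by term:
  -u^2·u_tt = 0
  u·u_x = A^{2} x + A B x e^{x} + A B e^{x} + B^{2} e^{2 x}
So the left-hand side equals
  A^{2} x + A B x e^{x} + A B e^{x} + B^{2} e^{2 x}
This must equal f(x, t) identically; expanded, f = - 4 x e^{x} + 4 x + 4 e^{2 x} - 4 e^{x}.
Matching coefficients of the independent functions:
  [x]:  A^{2} = 4
  [x e^{x}, e^{x}]:  A B = -4
  [e^{2 x}]:  B^{2} = 4
These equations allow (A, B) = (-2, 2) or (2, -2).
Impose the point condition(s):
  u(0, 0) = 2  ⟹  B = 2
Only A = -2, B = 2 satisfies everything.
Hence u(x, t) = - 2 x + 2 e^{x}.

Answer: u(x, t) = - 2 x + 2 e^{x}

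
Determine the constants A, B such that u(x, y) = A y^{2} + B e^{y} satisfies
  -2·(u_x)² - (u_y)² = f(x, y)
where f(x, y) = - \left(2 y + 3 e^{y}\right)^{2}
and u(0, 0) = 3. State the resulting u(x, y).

Substitute the ansatz u = A y^{2} + B e^{y} into the left-hand side.
Derivatives of the ansatz:
  u_x = 0
  u_y = 2 A y + B e^{y}
Term by term:
  -2·(u_x)² = 0
  -(u_y)² = - 4 A^{2} y^{2} - 4 A B y e^{y} - B^{2} e^{2 y}
So the left-hand side equals
  - 4 A^{2} y^{2} - 4 A B y e^{y} - B^{2} e^{2 y}
This must equal f(x, y) identically; expanded, f = - 4 y^{2} - 12 y e^{y} - 9 e^{2 y}.
Matching coefficients of the independent functions:
  [y^{2}]:  - 4 A^{2} = -4
  [y e^{y}]:  - 4 A B = -12
  [e^{2 y}]:  - B^{2} = -9
These equations allow (A, B) = (-1, -3) or (1, 3).
Impose the point condition(s):
  u(0, 0) = 3  ⟹  B = 3
Only A = 1, B = 3 satisfies everything.
Hence u(x, y) = y^{2} + 3 e^{y}.

Answer: u(x, y) = y^{2} + 3 e^{y}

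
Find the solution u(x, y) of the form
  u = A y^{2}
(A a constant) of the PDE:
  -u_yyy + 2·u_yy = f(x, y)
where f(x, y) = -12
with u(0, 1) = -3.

Answer: u(x, y) = - 3 y^{2}

Derivation:
Substitute the ansatz u = A y^{2} into the left-hand side.
Derivatives of the ansatz:
  u_yyy = 0
  u_yy = 2 A
Term by term:
  -u_yyy = 0
  2·u_yy = 4 A
So the left-hand side equals
  4 A
This must equal f(x, y) = -12 identically.
Matching coefficients of the independent functions:
  [constant term]:  4 A = -12
Solving: A = -3.
Check against the point condition:
  u(0, 1) = -3  ⟹  A = -3  ✓
Hence u(x, y) = - 3 y^{2}.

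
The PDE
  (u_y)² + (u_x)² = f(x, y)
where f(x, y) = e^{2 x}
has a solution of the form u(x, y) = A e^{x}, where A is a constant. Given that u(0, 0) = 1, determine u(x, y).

Substitute the ansatz u = A e^{x} into the left-hand side.
Derivatives of the ansatz:
  u_y = 0
  u_x = A e^{x}
Term by term:
  (u_y)² = 0
  (u_x)² = A^{2} e^{2 x}
So the left-hand side equals
  A^{2} e^{2 x}
This must equal f(x, y) = e^{2 x} identically.
Matching coefficients of the independent functions:
  [e^{2 x}]:  A^{2} = 1
These equations allow (A) = (-1) or (1).
Impose the point condition(s):
  u(0, 0) = 1  ⟹  A = 1
Only A = 1 satisfies everything.
Hence u(x, y) = e^{x}.

Answer: u(x, y) = e^{x}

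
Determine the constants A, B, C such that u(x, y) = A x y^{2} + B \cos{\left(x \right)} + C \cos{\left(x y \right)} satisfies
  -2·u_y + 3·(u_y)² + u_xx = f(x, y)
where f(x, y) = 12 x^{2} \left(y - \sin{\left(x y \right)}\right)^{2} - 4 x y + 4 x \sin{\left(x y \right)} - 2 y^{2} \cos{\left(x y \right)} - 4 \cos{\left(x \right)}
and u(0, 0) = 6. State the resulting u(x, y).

Answer: u(x, y) = x y^{2} + 4 \cos{\left(x \right)} + 2 \cos{\left(x y \right)}

Derivation:
Substitute the ansatz u = A x y^{2} + B \cos{\left(x \right)} + C \cos{\left(x y \right)} into the left-hand side.
Derivatives of the ansatz:
  u_y = 2 A x y - C x \sin{\left(x y \right)}
  u_xx = - B \cos{\left(x \right)} - C y^{2} \cos{\left(x y \right)}
Term by term:
  -2·u_y = - 4 A x y + 2 C x \sin{\left(x y \right)}
  3·(u_y)² = 12 A^{2} x^{2} y^{2} - 12 A C x^{2} y \sin{\left(x y \right)} + 3 C^{2} x^{2} \sin^{2}{\left(x y \right)}
  u_xx = - B \cos{\left(x \right)} - C y^{2} \cos{\left(x y \right)}
So the left-hand side equals
  12 A^{2} x^{2} y^{2} - 12 A C x^{2} y \sin{\left(x y \right)} - 4 A x y - B \cos{\left(x \right)} + 3 C^{2} x^{2} \sin^{2}{\left(x y \right)} + 2 C x \sin{\left(x y \right)} - C y^{2} \cos{\left(x y \right)}
This must equal f(x, y) identically; expanded, f = 12 x^{2} y^{2} - 24 x^{2} y \sin{\left(x y \right)} + 12 x^{2} \sin^{2}{\left(x y \right)} - 4 x y + 4 x \sin{\left(x y \right)} - 2 y^{2} \cos{\left(x y \right)} - 4 \cos{\left(x \right)}.
Matching coefficients of the independent functions:
  [x y]:  - 4 A = -4
  [x \sin{\left(x y \right)}]:  2 C = 4
  [x^{2} y^{2}]:  12 A^{2} = 12
  [x^{2} \sin^{2}{\left(x y \right)}]:  3 C^{2} = 12
  [y^{2} \cos{\left(x y \right)}]:  - C = -2
  [x^{2} y \sin{\left(x y \right)}]:  - 12 A C = -24
  [\cos{\left(x \right)}]:  - B = -4
Solving: A = 1, B = 4, C = 2.
Check against the point condition:
  u(0, 0) = 6  ⟹  B + C = 6  ✓
Hence u(x, y) = x y^{2} + 4 \cos{\left(x \right)} + 2 \cos{\left(x y \right)}.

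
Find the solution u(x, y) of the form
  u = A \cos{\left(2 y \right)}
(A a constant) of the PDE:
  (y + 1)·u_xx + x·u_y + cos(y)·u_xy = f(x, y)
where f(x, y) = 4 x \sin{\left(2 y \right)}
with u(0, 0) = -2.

Substitute the ansatz u = A \cos{\left(2 y \right)} into the left-hand side.
Derivatives of the ansatz:
  u_xx = 0
  u_y = - 2 A \sin{\left(2 y \right)}
  u_xy = 0
Term by term:
  (y + 1)·u_xx = 0
  x·u_y = - 2 A x \sin{\left(2 y \right)}
  cos(y)·u_xy = 0
So the left-hand side equals
  - 2 A x \sin{\left(2 y \right)}
This must equal f(x, y) = 4 x \sin{\left(2 y \right)} identically.
Matching coefficients of the independent functions:
  [x \sin{\left(2 y \right)}]:  - 2 A = 4
Solving: A = -2.
Check against the point condition:
  u(0, 0) = -2  ⟹  A = -2  ✓
Hence u(x, y) = - 2 \cos{\left(2 y \right)}.

Answer: u(x, y) = - 2 \cos{\left(2 y \right)}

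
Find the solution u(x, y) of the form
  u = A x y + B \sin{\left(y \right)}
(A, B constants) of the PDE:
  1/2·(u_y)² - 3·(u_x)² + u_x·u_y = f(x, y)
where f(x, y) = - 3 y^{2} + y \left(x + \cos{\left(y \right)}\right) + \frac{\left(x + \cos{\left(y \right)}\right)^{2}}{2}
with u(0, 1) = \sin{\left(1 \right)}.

Substitute the ansatz u = A x y + B \sin{\left(y \right)} into the left-hand side.
Derivatives of the ansatz:
  u_y = A x + B \cos{\left(y \right)}
  u_x = A y
Term by term:
  1/2·(u_y)² = \frac{A^{2} x^{2}}{2} + A B x \cos{\left(y \right)} + \frac{B^{2} \cos^{2}{\left(y \right)}}{2}
  -3·(u_x)² = - 3 A^{2} y^{2}
  u_x·u_y = A^{2} x y + A B y \cos{\left(y \right)}
So the left-hand side equals
  \frac{A^{2} x^{2}}{2} + A^{2} x y - 3 A^{2} y^{2} + A B x \cos{\left(y \right)} + A B y \cos{\left(y \right)} + \frac{B^{2} \cos^{2}{\left(y \right)}}{2}
This must equal f(x, y) identically; expanded, f = \frac{x^{2}}{2} + x y + x \cos{\left(y \right)} - 3 y^{2} + y \cos{\left(y \right)} + \frac{\cos^{2}{\left(y \right)}}{2}.
Matching coefficients of the independent functions:
  [x^{2}]:  \frac{A^{2}}{2} = \frac{1}{2}
  [y^{2}]:  - 3 A^{2} = -3
  [x y]:  A^{2} = 1
  [x \cos{\left(y \right)}, y \cos{\left(y \right)}]:  A B = 1
  [\cos^{2}{\left(y \right)}]:  \frac{B^{2}}{2} = \frac{1}{2}
These equations allow (A, B) = (-1, -1) or (1, 1).
Impose the point condition(s):
  u(0, 1) = \sin{\left(1 \right)}  ⟹  B \sin{\left(1 \right)} = \sin{\left(1 \right)}
Only A = 1, B = 1 satisfies everything.
Hence u(x, y) = x y + \sin{\left(y \right)}.

Answer: u(x, y) = x y + \sin{\left(y \right)}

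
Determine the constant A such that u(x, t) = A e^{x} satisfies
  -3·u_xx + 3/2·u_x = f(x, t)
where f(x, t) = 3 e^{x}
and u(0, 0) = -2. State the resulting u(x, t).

Substitute the ansatz u = A e^{x} into the left-hand side.
Derivatives of the ansatz:
  u_xx = A e^{x}
  u_x = A e^{x}
Term by term:
  -3·u_xx = - 3 A e^{x}
  3/2·u_x = \frac{3 A e^{x}}{2}
So the left-hand side equals
  - \frac{3 A e^{x}}{2}
This must equal f(x, t) = 3 e^{x} identically.
Matching coefficients of the independent functions:
  [e^{x}]:  - \frac{3 A}{2} = 3
Solving: A = -2.
Check against the point condition:
  u(0, 0) = -2  ⟹  A = -2  ✓
Hence u(x, t) = - 2 e^{x}.

Answer: u(x, t) = - 2 e^{x}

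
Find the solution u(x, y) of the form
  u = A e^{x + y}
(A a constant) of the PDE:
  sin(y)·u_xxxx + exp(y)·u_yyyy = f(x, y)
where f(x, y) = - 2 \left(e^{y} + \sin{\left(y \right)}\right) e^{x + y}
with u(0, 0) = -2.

Substitute the ansatz u = A e^{x + y} into the left-hand side.
Derivatives of the ansatz:
  u_xxxx = A e^{x} e^{y}
  u_yyyy = A e^{x} e^{y}
Term by term:
  sin(y)·u_xxxx = A e^{x} e^{y} \sin{\left(y \right)}
  exp(y)·u_yyyy = A e^{x} e^{2 y}
So the left-hand side equals
  A e^{x} e^{2 y} + A e^{x} e^{y} \sin{\left(y \right)}
This must equal f(x, y) identically; expanded, f = - 2 e^{x} e^{2 y} - 2 e^{x} e^{y} \sin{\left(y \right)}.
Matching coefficients of the independent functions:
  [e^{x} e^{2 y}, e^{x} e^{y} \sin{\left(y \right)}]:  A = -2
Solving: A = -2.
Check against the point condition:
  u(0, 0) = -2  ⟹  A = -2  ✓
Hence u(x, y) = - 2 e^{x + y}.

Answer: u(x, y) = - 2 e^{x + y}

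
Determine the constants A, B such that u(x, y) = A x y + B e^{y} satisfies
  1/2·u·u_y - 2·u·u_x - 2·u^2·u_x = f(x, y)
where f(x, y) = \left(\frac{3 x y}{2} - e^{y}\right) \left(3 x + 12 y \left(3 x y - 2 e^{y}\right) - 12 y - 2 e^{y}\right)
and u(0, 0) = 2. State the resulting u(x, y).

Substitute the ansatz u = A x y + B e^{y} into the left-hand side.
Derivatives of the ansatz:
  u_y = A x + B e^{y}
  u_x = A y
Term by term:
  1/2·u·u_y = \frac{A^{2} x^{2} y}{2} + \frac{A B x y e^{y}}{2} + \frac{A B x e^{y}}{2} + \frac{B^{2} e^{2 y}}{2}
  -2·u·u_x = - 2 A^{2} x y^{2} - 2 A B y e^{y}
  -2·u^2·u_x = - 2 A^{3} x^{2} y^{3} - 4 A^{2} B x y^{2} e^{y} - 2 A B^{2} y e^{2 y}
So the left-hand side equals
  - 2 A^{3} x^{2} y^{3} - 4 A^{2} B x y^{2} e^{y} + \frac{A^{2} x^{2} y}{2} - 2 A^{2} x y^{2} - 2 A B^{2} y e^{2 y} + \frac{A B x y e^{y}}{2} + \frac{A B x e^{y}}{2} - 2 A B y e^{y} + \frac{B^{2} e^{2 y}}{2}
This must equal f(x, y) identically; expanded, f = 54 x^{2} y^{3} + \frac{9 x^{2} y}{2} - 72 x y^{2} e^{y} - 18 x y^{2} - 3 x y e^{y} - 3 x e^{y} + 24 y e^{2 y} + 12 y e^{y} + 2 e^{2 y}.
Matching coefficients of the independent functions:
  [x y^{2}]:  - 2 A^{2} = -18
  [x e^{y}, x y e^{y}]:  \frac{A B}{2} = -3
  [x^{2} y]:  \frac{A^{2}}{2} = \frac{9}{2}
  [x^{2} y^{3}]:  - 2 A^{3} = 54
  [y e^{y}]:  - 2 A B = 12
  [y e^{2 y}]:  - 2 A B^{2} = 24
  [x y^{2} e^{y}]:  - 4 A^{2} B = -72
  [e^{2 y}]:  \frac{B^{2}}{2} = 2
Solving: A = -3, B = 2.
Check against the point condition:
  u(0, 0) = 2  ⟹  B = 2  ✓
Hence u(x, y) = - 3 x y + 2 e^{y}.

Answer: u(x, y) = - 3 x y + 2 e^{y}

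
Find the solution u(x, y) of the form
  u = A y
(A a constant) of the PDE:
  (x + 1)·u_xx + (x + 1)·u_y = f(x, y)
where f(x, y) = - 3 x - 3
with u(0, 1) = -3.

Substitute the ansatz u = A y into the left-hand side.
Derivatives of the ansatz:
  u_xx = 0
  u_y = A
Term by term:
  (x + 1)·u_xx = 0
  (x + 1)·u_y = A x + A
So the left-hand side equals
  A x + A
This must equal f(x, y) = - 3 x - 3 identically.
Matching coefficients of the independent functions:
  [constant term, x]:  A = -3
Solving: A = -3.
Check against the point condition:
  u(0, 1) = -3  ⟹  A = -3  ✓
Hence u(x, y) = - 3 y.

Answer: u(x, y) = - 3 y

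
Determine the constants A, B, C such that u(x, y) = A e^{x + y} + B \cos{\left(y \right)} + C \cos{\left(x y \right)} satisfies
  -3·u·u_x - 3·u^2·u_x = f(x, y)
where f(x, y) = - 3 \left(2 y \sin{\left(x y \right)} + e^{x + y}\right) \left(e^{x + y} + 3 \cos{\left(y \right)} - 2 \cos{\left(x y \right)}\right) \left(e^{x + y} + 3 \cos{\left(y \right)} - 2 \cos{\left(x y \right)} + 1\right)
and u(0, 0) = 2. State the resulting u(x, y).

Substitute the ansatz u = A e^{x + y} + B \cos{\left(y \right)} + C \cos{\left(x y \right)} into the left-hand side.
Derivatives of the ansatz:
  u_x = A e^{x} e^{y} - C y \sin{\left(x y \right)}
Term by term:
  -3·u·u_x = - 3 A^{2} e^{2 x} e^{2 y} - 3 A B e^{x} e^{y} \cos{\left(y \right)} + 3 A C y e^{x} e^{y} \sin{\left(x y \right)} - 3 A C e^{x} e^{y} \cos{\left(x y \right)} + 3 B C y \sin{\left(x y \right)} \cos{\left(y \right)} + 3 C^{2} y \sin{\left(x y \right)} \cos{\left(x y \right)}
  -3·u^2·u_x = - 3 A^{3} e^{3 x} e^{3 y} - 6 A^{2} B e^{2 x} e^{2 y} \cos{\left(y \right)} + 3 A^{2} C y e^{2 x} e^{2 y} \sin{\left(x y \right)} - 6 A^{2} C e^{2 x} e^{2 y} \cos{\left(x y \right)} - 3 A B^{2} e^{x} e^{y} \cos^{2}{\left(y \right)} + 6 A B C y e^{x} e^{y} \sin{\left(x y \right)} \cos{\left(y \right)} - 6 A B C e^{x} e^{y} \cos{\left(y \right)} \cos{\left(x y \right)} + 6 A C^{2} y e^{x} e^{y} \sin{\left(x y \right)} \cos{\left(x y \right)} - 3 A C^{2} e^{x} e^{y} \cos^{2}{\left(x y \right)} + 3 B^{2} C y \sin{\left(x y \right)} \cos^{2}{\left(y \right)} + 6 B C^{2} y \sin{\left(x y \right)} \cos{\left(y \right)} \cos{\left(x y \right)} + 3 C^{3} y \sin{\left(x y \right)} \cos^{2}{\left(x y \right)}
So the left-hand side equals
  - 3 A^{3} e^{3 x} e^{3 y} - 6 A^{2} B e^{2 x} e^{2 y} \cos{\left(y \right)} + 3 A^{2} C y e^{2 x} e^{2 y} \sin{\left(x y \right)} - 6 A^{2} C e^{2 x} e^{2 y} \cos{\left(x y \right)} - 3 A^{2} e^{2 x} e^{2 y} - 3 A B^{2} e^{x} e^{y} \cos^{2}{\left(y \right)} + 6 A B C y e^{x} e^{y} \sin{\left(x y \right)} \cos{\left(y \right)} - 6 A B C e^{x} e^{y} \cos{\left(y \right)} \cos{\left(x y \right)} - 3 A B e^{x} e^{y} \cos{\left(y \right)} + 6 A C^{2} y e^{x} e^{y} \sin{\left(x y \right)} \cos{\left(x y \right)} - 3 A C^{2} e^{x} e^{y} \cos^{2}{\left(x y \right)} + 3 A C y e^{x} e^{y} \sin{\left(x y \right)} - 3 A C e^{x} e^{y} \cos{\left(x y \right)} + 3 B^{2} C y \sin{\left(x y \right)} \cos^{2}{\left(y \right)} + 6 B C^{2} y \sin{\left(x y \right)} \cos{\left(y \right)} \cos{\left(x y \right)} + 3 B C y \sin{\left(x y \right)} \cos{\left(y \right)} + 3 C^{3} y \sin{\left(x y \right)} \cos^{2}{\left(x y \right)} + 3 C^{2} y \sin{\left(x y \right)} \cos{\left(x y \right)}
This must equal f(x, y) identically; expanded, f = - 6 y e^{2 x} e^{2 y} \sin{\left(x y \right)} - 36 y e^{x} e^{y} \sin{\left(x y \right)} \cos{\left(y \right)} + 24 y e^{x} e^{y} \sin{\left(x y \right)} \cos{\left(x y \right)} - 6 y e^{x} e^{y} \sin{\left(x y \right)} - 54 y \sin{\left(x y \right)} \cos^{2}{\left(y \right)} + 72 y \sin{\left(x y \right)} \cos{\left(y \right)} \cos{\left(x y \right)} - 18 y \sin{\left(x y \right)} \cos{\left(y \right)} - 24 y \sin{\left(x y \right)} \cos^{2}{\left(x y \right)} + 12 y \sin{\left(x y \right)} \cos{\left(x y \right)} - 3 e^{3 x} e^{3 y} - 18 e^{2 x} e^{2 y} \cos{\left(y \right)} + 12 e^{2 x} e^{2 y} \cos{\left(x y \right)} - 3 e^{2 x} e^{2 y} - 27 e^{x} e^{y} \cos^{2}{\left(y \right)} + 36 e^{x} e^{y} \cos{\left(y \right)} \cos{\left(x y \right)} - 9 e^{x} e^{y} \cos{\left(y \right)} - 12 e^{x} e^{y} \cos^{2}{\left(x y \right)} + 6 e^{x} e^{y} \cos{\left(x y \right)}.
Matching coefficients of the independent functions:
(each divided by its leading coefficient; functions giving the same equation are listed together)
  [e^{2 x} e^{2 y}]:  A^{2} - 1 = 0
  [e^{3 x} e^{3 y}]:  A^{3} - 1 = 0
  [y \sin{\left(x y \right)} \cos{\left(y \right)}]:  B C + 6 = 0
  [y \sin{\left(x y \right)} \cos^{2}{\left(y \right)}]:  B^{2} C + 18 = 0
  [y \sin{\left(x y \right)} \cos{\left(x y \right)}]:  C^{2} - 4 = 0
  [y \sin{\left(x y \right)} \cos^{2}{\left(x y \right)}]:  C^{3} + 8 = 0
  [e^{x} e^{y} \cos{\left(y \right)}]:  A B - 3 = 0
  [e^{x} e^{y} \cos^{2}{\left(y \right)}]:  A B^{2} - 9 = 0
  [e^{x} e^{y} \cos{\left(x y \right)}, y e^{x} e^{y} \sin{\left(x y \right)}]:  A C + 2 = 0
  [e^{x} e^{y} \cos^{2}{\left(x y \right)}, y e^{x} e^{y} \sin{\left(x y \right)} \cos{\left(x y \right)}]:  A C^{2} - 4 = 0
  [e^{2 x} e^{2 y} \cos{\left(y \right)}]:  A^{2} B - 3 = 0
  [e^{2 x} e^{2 y} \cos{\left(x y \right)}, y e^{2 x} e^{2 y} \sin{\left(x y \right)}]:  A^{2} C + 2 = 0
  [y \sin{\left(x y \right)} \cos{\left(y \right)} \cos{\left(x y \right)}]:  B C^{2} - 12 = 0
  [e^{x} e^{y} \cos{\left(y \right)} \cos{\left(x y \right)}, y e^{x} e^{y} \sin{\left(x y \right)} \cos{\left(y \right)}]:  A B C + 6 = 0
These equations do not fix every constant; impose the point condition(s):
  u(0, 0) = 2  ⟹  A + B + C = 2
Solving the combined system: A = 1, B = 3, C = -2.
Hence u(x, y) = e^{x + y} + 3 \cos{\left(y \right)} - 2 \cos{\left(x y \right)}.

Answer: u(x, y) = e^{x + y} + 3 \cos{\left(y \right)} - 2 \cos{\left(x y \right)}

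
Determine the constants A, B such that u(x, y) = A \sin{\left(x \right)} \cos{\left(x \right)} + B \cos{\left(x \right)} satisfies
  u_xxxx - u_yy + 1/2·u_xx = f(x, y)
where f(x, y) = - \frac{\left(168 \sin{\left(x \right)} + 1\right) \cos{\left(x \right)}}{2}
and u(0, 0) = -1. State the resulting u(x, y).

Substitute the ansatz u = A \sin{\left(x \right)} \cos{\left(x \right)} + B \cos{\left(x \right)} into the left-hand side.
Derivatives of the ansatz:
  u_xxxx = 16 A \sin{\left(x \right)} \cos{\left(x \right)} + B \cos{\left(x \right)}
  u_yy = 0
  u_xx = - 4 A \sin{\left(x \right)} \cos{\left(x \right)} - B \cos{\left(x \right)}
Term by term:
  u_xxxx = 16 A \sin{\left(x \right)} \cos{\left(x \right)} + B \cos{\left(x \right)}
  -u_yy = 0
  1/2·u_xx = - 2 A \sin{\left(x \right)} \cos{\left(x \right)} - \frac{B \cos{\left(x \right)}}{2}
So the left-hand side equals
  14 A \sin{\left(x \right)} \cos{\left(x \right)} + \frac{B \cos{\left(x \right)}}{2}
This must equal f(x, y) identically; expanded, f = - 84 \sin{\left(x \right)} \cos{\left(x \right)} - \frac{\cos{\left(x \right)}}{2}.
Matching coefficients of the independent functions:
  [\sin{\left(x \right)} \cos{\left(x \right)}]:  14 A = -84
  [\cos{\left(x \right)}]:  \frac{B}{2} = - \frac{1}{2}
Solving: A = -6, B = -1.
Check against the point condition:
  u(0, 0) = -1  ⟹  B = -1  ✓
Hence u(x, y) = - 6 \sin{\left(x \right)} \cos{\left(x \right)} - \cos{\left(x \right)}.

Answer: u(x, y) = - 6 \sin{\left(x \right)} \cos{\left(x \right)} - \cos{\left(x \right)}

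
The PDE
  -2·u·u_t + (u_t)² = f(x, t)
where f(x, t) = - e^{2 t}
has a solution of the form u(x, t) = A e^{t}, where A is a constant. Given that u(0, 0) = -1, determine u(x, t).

Answer: u(x, t) = - e^{t}

Derivation:
Substitute the ansatz u = A e^{t} into the left-hand side.
Derivatives of the ansatz:
  u_t = A e^{t}
Term by term:
  -2·u·u_t = - 2 A^{2} e^{2 t}
  (u_t)² = A^{2} e^{2 t}
So the left-hand side equals
  - A^{2} e^{2 t}
This must equal f(x, t) = - e^{2 t} identically.
Matching coefficients of the independent functions:
  [e^{2 t}]:  - A^{2} = -1
These equations allow (A) = (-1) or (1).
Impose the point condition(s):
  u(0, 0) = -1  ⟹  A = -1
Only A = -1 satisfies everything.
Hence u(x, t) = - e^{t}.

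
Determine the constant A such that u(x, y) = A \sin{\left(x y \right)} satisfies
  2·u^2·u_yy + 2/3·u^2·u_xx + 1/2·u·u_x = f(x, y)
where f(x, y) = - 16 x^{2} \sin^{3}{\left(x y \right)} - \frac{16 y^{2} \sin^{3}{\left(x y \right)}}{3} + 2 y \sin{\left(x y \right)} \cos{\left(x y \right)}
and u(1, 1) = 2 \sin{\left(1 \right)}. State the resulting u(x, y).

Substitute the ansatz u = A \sin{\left(x y \right)} into the left-hand side.
Derivatives of the ansatz:
  u_yy = - A x^{2} \sin{\left(x y \right)}
  u_xx = - A y^{2} \sin{\left(x y \right)}
  u_x = A y \cos{\left(x y \right)}
Term by term:
  2·u^2·u_yy = - 2 A^{3} x^{2} \sin^{3}{\left(x y \right)}
  2/3·u^2·u_xx = - \frac{2 A^{3} y^{2} \sin^{3}{\left(x y \right)}}{3}
  1/2·u·u_x = \frac{A^{2} y \sin{\left(x y \right)} \cos{\left(x y \right)}}{2}
So the left-hand side equals
  - 2 A^{3} x^{2} \sin^{3}{\left(x y \right)} - \frac{2 A^{3} y^{2} \sin^{3}{\left(x y \right)}}{3} + \frac{A^{2} y \sin{\left(x y \right)} \cos{\left(x y \right)}}{2}
This must equal f(x, y) = - 16 x^{2} \sin^{3}{\left(x y \right)} - \frac{16 y^{2} \sin^{3}{\left(x y \right)}}{3} + 2 y \sin{\left(x y \right)} \cos{\left(x y \right)} identically.
Matching coefficients of the independent functions:
  [x^{2} \sin^{3}{\left(x y \right)}]:  - 2 A^{3} = -16
  [y^{2} \sin^{3}{\left(x y \right)}]:  - \frac{2 A^{3}}{3} = - \frac{16}{3}
  [y \sin{\left(x y \right)} \cos{\left(x y \right)}]:  \frac{A^{2}}{2} = 2
Solving: A = 2.
Check against the point condition:
  u(1, 1) = 2 \sin{\left(1 \right)}  ⟹  A \sin{\left(1 \right)} = 2 \sin{\left(1 \right)}  ✓
Hence u(x, y) = 2 \sin{\left(x y \right)}.

Answer: u(x, y) = 2 \sin{\left(x y \right)}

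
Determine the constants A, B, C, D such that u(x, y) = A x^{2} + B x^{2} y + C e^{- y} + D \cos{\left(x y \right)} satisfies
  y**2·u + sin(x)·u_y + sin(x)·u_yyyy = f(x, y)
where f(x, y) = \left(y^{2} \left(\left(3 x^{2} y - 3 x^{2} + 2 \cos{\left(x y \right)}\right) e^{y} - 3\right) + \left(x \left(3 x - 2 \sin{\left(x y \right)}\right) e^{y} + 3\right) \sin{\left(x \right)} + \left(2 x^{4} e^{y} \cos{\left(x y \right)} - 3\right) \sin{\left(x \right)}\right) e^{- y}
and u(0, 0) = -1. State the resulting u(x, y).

Substitute the ansatz u = A x^{2} + B x^{2} y + C e^{- y} + D \cos{\left(x y \right)} into the left-hand side.
Derivatives of the ansatz:
  u_y = B x^{2} - C e^{- y} - D x \sin{\left(x y \right)}
  u_yyyy = C e^{- y} + D x^{4} \cos{\left(x y \right)}
Term by term:
  y**2·u = A x^{2} y^{2} + B x^{2} y^{3} + C y^{2} e^{- y} + D y^{2} \cos{\left(x y \right)}
  sin(x)·u_y = B x^{2} \sin{\left(x \right)} - C e^{- y} \sin{\left(x \right)} - D x \sin{\left(x \right)} \sin{\left(x y \right)}
  sin(x)·u_yyyy = C e^{- y} \sin{\left(x \right)} + D x^{4} \sin{\left(x \right)} \cos{\left(x y \right)}
So the left-hand side equals
  A x^{2} y^{2} + B x^{2} y^{3} + B x^{2} \sin{\left(x \right)} + C y^{2} e^{- y} + D x^{4} \sin{\left(x \right)} \cos{\left(x y \right)} - D x \sin{\left(x \right)} \sin{\left(x y \right)} + D y^{2} \cos{\left(x y \right)}
This must equal f(x, y) identically; expanded, f = 2 x^{4} \sin{\left(x \right)} \cos{\left(x y \right)} + 3 x^{2} y^{3} - 3 x^{2} y^{2} + 3 x^{2} \sin{\left(x \right)} - 2 x \sin{\left(x \right)} \sin{\left(x y \right)} + 2 y^{2} \cos{\left(x y \right)} - 3 y^{2} e^{- y}.
Matching coefficients of the independent functions:
  [x^{2} y^{2}]:  A = -3
  [x^{2} y^{3}, x^{2} \sin{\left(x \right)}]:  B = 3
  [y^{2} e^{- y}]:  C = -3
  [y^{2} \cos{\left(x y \right)}, x^{4} \sin{\left(x \right)} \cos{\left(x y \right)}]:  D = 2
  [x \sin{\left(x \right)} \sin{\left(x y \right)}]:  - D = -2
Solving: A = -3, B = 3, C = -3, D = 2.
Check against the point condition:
  u(0, 0) = -1  ⟹  C + D = -1  ✓
Hence u(x, y) = 3 x^{2} y - 3 x^{2} + 2 \cos{\left(x y \right)} - 3 e^{- y}.

Answer: u(x, y) = 3 x^{2} y - 3 x^{2} + 2 \cos{\left(x y \right)} - 3 e^{- y}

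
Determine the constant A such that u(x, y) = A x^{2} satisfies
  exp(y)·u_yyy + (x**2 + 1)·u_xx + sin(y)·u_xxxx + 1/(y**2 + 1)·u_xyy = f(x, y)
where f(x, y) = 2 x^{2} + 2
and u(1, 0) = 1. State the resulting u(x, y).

Substitute the ansatz u = A x^{2} into the left-hand side.
Derivatives of the ansatz:
  u_yyy = 0
  u_xx = 2 A
  u_xxxx = 0
  u_xyy = 0
Term by term:
  exp(y)·u_yyy = 0
  (x**2 + 1)·u_xx = 2 A x^{2} + 2 A
  sin(y)·u_xxxx = 0
  1/(y**2 + 1)·u_xyy = 0
So the left-hand side equals
  2 A x^{2} + 2 A
This must equal f(x, y) = 2 x^{2} + 2 identically.
Matching coefficients of the independent functions:
  [constant term, x^{2}]:  2 A = 2
Solving: A = 1.
Check against the point condition:
  u(1, 0) = 1  ⟹  A = 1  ✓
Hence u(x, y) = x^{2}.

Answer: u(x, y) = x^{2}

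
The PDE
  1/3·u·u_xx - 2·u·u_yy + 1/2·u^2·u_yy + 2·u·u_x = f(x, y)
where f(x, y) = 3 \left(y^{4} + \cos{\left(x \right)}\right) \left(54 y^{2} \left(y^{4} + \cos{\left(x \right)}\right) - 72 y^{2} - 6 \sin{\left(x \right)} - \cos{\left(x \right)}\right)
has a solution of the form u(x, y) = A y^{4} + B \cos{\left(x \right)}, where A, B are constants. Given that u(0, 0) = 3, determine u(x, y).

Answer: u(x, y) = 3 y^{4} + 3 \cos{\left(x \right)}

Derivation:
Substitute the ansatz u = A y^{4} + B \cos{\left(x \right)} into the left-hand side.
Derivatives of the ansatz:
  u_xx = - B \cos{\left(x \right)}
  u_yy = 12 A y^{2}
  u_x = - B \sin{\left(x \right)}
Term by term:
  1/3·u·u_xx = - \frac{A B y^{4} \cos{\left(x \right)}}{3} - \frac{B^{2} \cos^{2}{\left(x \right)}}{3}
  -2·u·u_yy = - 24 A^{2} y^{6} - 24 A B y^{2} \cos{\left(x \right)}
  1/2·u^2·u_yy = 6 A^{3} y^{10} + 12 A^{2} B y^{6} \cos{\left(x \right)} + 6 A B^{2} y^{2} \cos^{2}{\left(x \right)}
  2·u·u_x = - 2 A B y^{4} \sin{\left(x \right)} - 2 B^{2} \sin{\left(x \right)} \cos{\left(x \right)}
So the left-hand side equals
  6 A^{3} y^{10} + 12 A^{2} B y^{6} \cos{\left(x \right)} - 24 A^{2} y^{6} + 6 A B^{2} y^{2} \cos^{2}{\left(x \right)} - 2 A B y^{4} \sin{\left(x \right)} - \frac{A B y^{4} \cos{\left(x \right)}}{3} - 24 A B y^{2} \cos{\left(x \right)} - 2 B^{2} \sin{\left(x \right)} \cos{\left(x \right)} - \frac{B^{2} \cos^{2}{\left(x \right)}}{3}
This must equal f(x, y) identically; expanded, f = 162 y^{10} + 324 y^{6} \cos{\left(x \right)} - 216 y^{6} - 18 y^{4} \sin{\left(x \right)} - 3 y^{4} \cos{\left(x \right)} + 162 y^{2} \cos^{2}{\left(x \right)} - 216 y^{2} \cos{\left(x \right)} - 18 \sin{\left(x \right)} \cos{\left(x \right)} - 3 \cos^{2}{\left(x \right)}.
Matching coefficients of the independent functions:
  [y^{6}]:  - 24 A^{2} = -216
  [y^{10}]:  6 A^{3} = 162
  [y^{2} \cos{\left(x \right)}]:  - 24 A B = -216
  [y^{2} \cos^{2}{\left(x \right)}]:  6 A B^{2} = 162
  [y^{4} \sin{\left(x \right)}]:  - 2 A B = -18
  [y^{4} \cos{\left(x \right)}]:  - \frac{A B}{3} = -3
  [y^{6} \cos{\left(x \right)}]:  12 A^{2} B = 324
  [\sin{\left(x \right)} \cos{\left(x \right)}]:  - 2 B^{2} = -18
  [\cos^{2}{\left(x \right)}]:  - \frac{B^{2}}{3} = -3
Solving: A = 3, B = 3.
Check against the point condition:
  u(0, 0) = 3  ⟹  B = 3  ✓
Hence u(x, y) = 3 y^{4} + 3 \cos{\left(x \right)}.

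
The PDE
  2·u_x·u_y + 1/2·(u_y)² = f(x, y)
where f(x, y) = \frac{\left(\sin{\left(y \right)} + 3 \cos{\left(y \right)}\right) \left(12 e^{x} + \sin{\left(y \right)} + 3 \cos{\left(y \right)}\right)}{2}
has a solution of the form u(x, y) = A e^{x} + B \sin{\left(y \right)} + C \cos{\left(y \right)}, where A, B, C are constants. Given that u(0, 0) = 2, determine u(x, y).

Substitute the ansatz u = A e^{x} + B \sin{\left(y \right)} + C \cos{\left(y \right)} into the left-hand side.
Derivatives of the ansatz:
  u_x = A e^{x}
  u_y = B \cos{\left(y \right)} - C \sin{\left(y \right)}
Term by term:
  2·u_x·u_y = 2 A B e^{x} \cos{\left(y \right)} - 2 A C e^{x} \sin{\left(y \right)}
  1/2·(u_y)² = \frac{B^{2} \cos^{2}{\left(y \right)}}{2} - B C \sin{\left(y \right)} \cos{\left(y \right)} + \frac{C^{2} \sin^{2}{\left(y \right)}}{2}
So the left-hand side equals
  2 A B e^{x} \cos{\left(y \right)} - 2 A C e^{x} \sin{\left(y \right)} + \frac{B^{2} \cos^{2}{\left(y \right)}}{2} - B C \sin{\left(y \right)} \cos{\left(y \right)} + \frac{C^{2} \sin^{2}{\left(y \right)}}{2}
This must equal f(x, y) identically; expanded, f = 6 e^{x} \sin{\left(y \right)} + 18 e^{x} \cos{\left(y \right)} + \frac{\sin^{2}{\left(y \right)}}{2} + 3 \sin{\left(y \right)} \cos{\left(y \right)} + \frac{9 \cos^{2}{\left(y \right)}}{2}.
Matching coefficients of the independent functions:
  [e^{x} \sin{\left(y \right)}]:  - 2 A C = 6
  [e^{x} \cos{\left(y \right)}]:  2 A B = 18
  [\sin{\left(y \right)} \cos{\left(y \right)}]:  - B C = 3
  [\sin^{2}{\left(y \right)}]:  \frac{C^{2}}{2} = \frac{1}{2}
  [\cos^{2}{\left(y \right)}]:  \frac{B^{2}}{2} = \frac{9}{2}
These equations allow (A, B, C) = (-3, -3, 1) or (3, 3, -1).
Impose the point condition(s):
  u(0, 0) = 2  ⟹  A + C = 2
Only A = 3, B = 3, C = -1 satisfies everything.
Hence u(x, y) = 3 e^{x} + 3 \sin{\left(y \right)} - \cos{\left(y \right)}.

Answer: u(x, y) = 3 e^{x} + 3 \sin{\left(y \right)} - \cos{\left(y \right)}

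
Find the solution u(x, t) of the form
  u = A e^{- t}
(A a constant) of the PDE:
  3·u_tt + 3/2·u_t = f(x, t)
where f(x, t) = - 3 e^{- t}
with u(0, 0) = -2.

Substitute the ansatz u = A e^{- t} into the left-hand side.
Derivatives of the ansatz:
  u_tt = A e^{- t}
  u_t = - A e^{- t}
Term by term:
  3·u_tt = 3 A e^{- t}
  3/2·u_t = - \frac{3 A e^{- t}}{2}
So the left-hand side equals
  \frac{3 A e^{- t}}{2}
This must equal f(x, t) = - 3 e^{- t} identically.
Matching coefficients of the independent functions:
  [e^{- t}]:  \frac{3 A}{2} = -3
Solving: A = -2.
Check against the point condition:
  u(0, 0) = -2  ⟹  A = -2  ✓
Hence u(x, t) = - 2 e^{- t}.

Answer: u(x, t) = - 2 e^{- t}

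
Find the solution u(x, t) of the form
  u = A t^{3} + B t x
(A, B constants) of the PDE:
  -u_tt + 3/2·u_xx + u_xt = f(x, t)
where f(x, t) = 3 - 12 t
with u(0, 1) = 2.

Substitute the ansatz u = A t^{3} + B t x into the left-hand side.
Derivatives of the ansatz:
  u_tt = 6 A t
  u_xx = 0
  u_xt = B
Term by term:
  -u_tt = - 6 A t
  3/2·u_xx = 0
  u_xt = B
So the left-hand side equals
  - 6 A t + B
This must equal f(x, t) = 3 - 12 t identically.
Matching coefficients of the independent functions:
  [constant term]:  B = 3
  [t]:  - 6 A = -12
Solving: A = 2, B = 3.
Check against the point condition:
  u(0, 1) = 2  ⟹  A = 2  ✓
Hence u(x, t) = 2 t^{3} + 3 t x.

Answer: u(x, t) = 2 t^{3} + 3 t x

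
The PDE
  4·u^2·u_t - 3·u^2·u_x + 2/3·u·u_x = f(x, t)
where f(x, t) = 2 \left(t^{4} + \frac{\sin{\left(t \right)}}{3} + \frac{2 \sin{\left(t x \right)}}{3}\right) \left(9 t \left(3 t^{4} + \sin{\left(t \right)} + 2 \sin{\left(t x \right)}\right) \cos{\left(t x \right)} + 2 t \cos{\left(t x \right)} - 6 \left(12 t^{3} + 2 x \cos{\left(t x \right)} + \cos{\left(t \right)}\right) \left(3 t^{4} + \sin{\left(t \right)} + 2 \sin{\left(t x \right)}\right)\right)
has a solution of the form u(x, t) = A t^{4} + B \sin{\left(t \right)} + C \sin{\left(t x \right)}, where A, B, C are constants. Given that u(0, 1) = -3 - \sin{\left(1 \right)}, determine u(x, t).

Substitute the ansatz u = A t^{4} + B \sin{\left(t \right)} + C \sin{\left(t x \right)} into the left-hand side.
Derivatives of the ansatz:
  u_t = 4 A t^{3} + B \cos{\left(t \right)} + C x \cos{\left(t x \right)}
  u_x = C t \cos{\left(t x \right)}
Term by term:
  4·u^2·u_t = 16 A^{3} t^{11} + 4 A^{2} B t^{8} \cos{\left(t \right)} + 32 A^{2} B t^{7} \sin{\left(t \right)} + 4 A^{2} C t^{8} x \cos{\left(t x \right)} + 32 A^{2} C t^{7} \sin{\left(t x \right)} + 8 A B^{2} t^{4} \sin{\left(t \right)} \cos{\left(t \right)} + 16 A B^{2} t^{3} \sin^{2}{\left(t \right)} + 8 A B C t^{4} x \sin{\left(t \right)} \cos{\left(t x \right)} + 8 A B C t^{4} \sin{\left(t x \right)} \cos{\left(t \right)} + 32 A B C t^{3} \sin{\left(t \right)} \sin{\left(t x \right)} + 8 A C^{2} t^{4} x \sin{\left(t x \right)} \cos{\left(t x \right)} + 16 A C^{2} t^{3} \sin^{2}{\left(t x \right)} + 4 B^{3} \sin^{2}{\left(t \right)} \cos{\left(t \right)} + 4 B^{2} C x \sin^{2}{\left(t \right)} \cos{\left(t x \right)} + 8 B^{2} C \sin{\left(t \right)} \sin{\left(t x \right)} \cos{\left(t \right)} + 8 B C^{2} x \sin{\left(t \right)} \sin{\left(t x \right)} \cos{\left(t x \right)} + 4 B C^{2} \sin^{2}{\left(t x \right)} \cos{\left(t \right)} + 4 C^{3} x \sin^{2}{\left(t x \right)} \cos{\left(t x \right)}
  -3·u^2·u_x = - 3 A^{2} C t^{9} \cos{\left(t x \right)} - 6 A B C t^{5} \sin{\left(t \right)} \cos{\left(t x \right)} - 6 A C^{2} t^{5} \sin{\left(t x \right)} \cos{\left(t x \right)} - 3 B^{2} C t \sin^{2}{\left(t \right)} \cos{\left(t x \right)} - 6 B C^{2} t \sin{\left(t \right)} \sin{\left(t x \right)} \cos{\left(t x \right)} - 3 C^{3} t \sin^{2}{\left(t x \right)} \cos{\left(t x \right)}
  2/3·u·u_x = \frac{2 A C t^{5} \cos{\left(t x \right)}}{3} + \frac{2 B C t \sin{\left(t \right)} \cos{\left(t x \right)}}{3} + \frac{2 C^{2} t \sin{\left(t x \right)} \cos{\left(t x \right)}}{3}
Sum these and collect like terms in the independent variables.
This must equal f(x, t) identically; expanded, f = - 432 t^{11} + 54 t^{9} \cos{\left(t x \right)} - 72 t^{8} x \cos{\left(t x \right)} - 36 t^{8} \cos{\left(t \right)} - 288 t^{7} \sin{\left(t \right)} - 576 t^{7} \sin{\left(t x \right)} + 36 t^{5} \sin{\left(t \right)} \cos{\left(t x \right)} + 72 t^{5} \sin{\left(t x \right)} \cos{\left(t x \right)} + 4 t^{5} \cos{\left(t x \right)} - 48 t^{4} x \sin{\left(t \right)} \cos{\left(t x \right)} - 96 t^{4} x \sin{\left(t x \right)} \cos{\left(t x \right)} - 24 t^{4} \sin{\left(t \right)} \cos{\left(t \right)} - 48 t^{4} \sin{\left(t x \right)} \cos{\left(t \right)} - 48 t^{3} \sin^{2}{\left(t \right)} - 192 t^{3} \sin{\left(t \right)} \sin{\left(t x \right)} - 192 t^{3} \sin^{2}{\left(t x \right)} + 6 t \sin^{2}{\left(t \right)} \cos{\left(t x \right)} + 24 t \sin{\left(t \right)} \sin{\left(t x \right)} \cos{\left(t x \right)} + \frac{4 t \sin{\left(t \right)} \cos{\left(t x \right)}}{3} + 24 t \sin^{2}{\left(t x \right)} \cos{\left(t x \right)} + \frac{8 t \sin{\left(t x \right)} \cos{\left(t x \right)}}{3} - 8 x \sin^{2}{\left(t \right)} \cos{\left(t x \right)} - 32 x \sin{\left(t \right)} \sin{\left(t x \right)} \cos{\left(t x \right)} - 32 x \sin^{2}{\left(t x \right)} \cos{\left(t x \right)} - 4 \sin^{2}{\left(t \right)} \cos{\left(t \right)} - 16 \sin{\left(t \right)} \sin{\left(t x \right)} \cos{\left(t \right)} - 16 \sin^{2}{\left(t x \right)} \cos{\left(t \right)}.
Matching coefficients of the independent functions:
(each divided by its leading coefficient; functions giving the same equation are listed together)
  [t^{11}]:  A^{3} + 27 = 0
  [t^{3} \sin^{2}{\left(t \right)}, t^{4} \sin{\left(t \right)} \cos{\left(t \right)}]:  A B^{2} + 3 = 0
  [t^{3} \sin^{2}{\left(t x \right)}, t^{5} \sin{\left(t x \right)} \cos{\left(t x \right)}, t^{4} x \sin{\left(t x \right)} \cos{\left(t x \right)}]:  A C^{2} + 12 = 0
  [t^{5} \cos{\left(t x \right)}]:  A C - 6 = 0
  [t^{7} \sin{\left(t \right)}, t^{8} \cos{\left(t \right)}]:  A^{2} B + 9 = 0
  [t^{7} \sin{\left(t x \right)}, t^{9} \cos{\left(t x \right)}, t^{8} x \cos{\left(t x \right)}]:  A^{2} C + 18 = 0
  [\sin^{2}{\left(t \right)} \cos{\left(t \right)}]:  B^{3} + 1 = 0
  [\sin^{2}{\left(t x \right)} \cos{\left(t \right)}, t \sin{\left(t \right)} \sin{\left(t x \right)} \cos{\left(t x \right)}, x \sin{\left(t \right)} \sin{\left(t x \right)} \cos{\left(t x \right)}]:  B C^{2} + 4 = 0
  [t \sin{\left(t \right)} \cos{\left(t x \right)}]:  B C - 2 = 0
  [t \sin^{2}{\left(t \right)} \cos{\left(t x \right)}, x \sin^{2}{\left(t \right)} \cos{\left(t x \right)}, \sin{\left(t \right)} \sin{\left(t x \right)} \cos{\left(t \right)}]:  B^{2} C + 2 = 0
  [t \sin{\left(t x \right)} \cos{\left(t x \right)}]:  C^{2} - 4 = 0
  [t \sin^{2}{\left(t x \right)} \cos{\left(t x \right)}, x \sin^{2}{\left(t x \right)} \cos{\left(t x \right)}]:  C^{3} + 8 = 0
  [t^{3} \sin{\left(t \right)} \sin{\left(t x \right)}, t^{4} \sin{\left(t x \right)} \cos{\left(t \right)}, t^{5} \sin{\left(t \right)} \cos{\left(t x \right)}, …]:  A B C + 6 = 0
Solving: A = -3, B = -1, C = -2.
Check against the point condition:
  u(0, 1) = -3 - \sin{\left(1 \right)}  ⟹  A + B \sin{\left(1 \right)} = -3 - \sin{\left(1 \right)}  ✓
Hence u(x, t) = - 3 t^{4} - \sin{\left(t \right)} - 2 \sin{\left(t x \right)}.

Answer: u(x, t) = - 3 t^{4} - \sin{\left(t \right)} - 2 \sin{\left(t x \right)}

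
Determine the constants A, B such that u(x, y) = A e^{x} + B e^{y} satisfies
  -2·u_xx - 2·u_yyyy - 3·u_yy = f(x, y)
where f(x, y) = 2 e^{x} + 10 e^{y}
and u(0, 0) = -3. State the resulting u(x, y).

Substitute the ansatz u = A e^{x} + B e^{y} into the left-hand side.
Derivatives of the ansatz:
  u_xx = A e^{x}
  u_yyyy = B e^{y}
  u_yy = B e^{y}
Term by term:
  -2·u_xx = - 2 A e^{x}
  -2·u_yyyy = - 2 B e^{y}
  -3·u_yy = - 3 B e^{y}
So the left-hand side equals
  - 2 A e^{x} - 5 B e^{y}
This must equal f(x, y) = 2 e^{x} + 10 e^{y} identically.
Matching coefficients of the independent functions:
  [e^{x}]:  - 2 A = 2
  [e^{y}]:  - 5 B = 10
Solving: A = -1, B = -2.
Check against the point condition:
  u(0, 0) = -3  ⟹  A + B = -3  ✓
Hence u(x, y) = - e^{x} - 2 e^{y}.

Answer: u(x, y) = - e^{x} - 2 e^{y}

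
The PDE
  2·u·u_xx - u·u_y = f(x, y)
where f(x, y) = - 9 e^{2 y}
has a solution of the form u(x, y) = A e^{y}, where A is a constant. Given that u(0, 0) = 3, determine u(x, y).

Substitute the ansatz u = A e^{y} into the left-hand side.
Derivatives of the ansatz:
  u_xx = 0
  u_y = A e^{y}
Term by term:
  2·u·u_xx = 0
  -u·u_y = - A^{2} e^{2 y}
So the left-hand side equals
  - A^{2} e^{2 y}
This must equal f(x, y) = - 9 e^{2 y} identically.
Matching coefficients of the independent functions:
  [e^{2 y}]:  - A^{2} = -9
These equations allow (A) = (-3) or (3).
Impose the point condition(s):
  u(0, 0) = 3  ⟹  A = 3
Only A = 3 satisfies everything.
Hence u(x, y) = 3 e^{y}.

Answer: u(x, y) = 3 e^{y}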